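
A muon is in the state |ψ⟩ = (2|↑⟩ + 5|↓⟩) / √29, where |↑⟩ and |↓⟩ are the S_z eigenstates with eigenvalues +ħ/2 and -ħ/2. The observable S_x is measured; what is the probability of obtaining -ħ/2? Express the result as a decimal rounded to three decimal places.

0.155

|-x⟩ = (|↑⟩ - |↓⟩)/√2, so ⟨-x|ψ⟩ = (-3) / (√2·√29).
P = |-3|² / 58 = 9/58.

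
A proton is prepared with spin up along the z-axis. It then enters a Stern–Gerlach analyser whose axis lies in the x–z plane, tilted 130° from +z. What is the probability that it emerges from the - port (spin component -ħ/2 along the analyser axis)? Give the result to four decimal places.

For spin-½, the probability of finding spin-up along an axis at angle θ to the initial spin direction is cos²(θ/2); spin-down is sin²(θ/2).
θ = 130°, so P = sin²(65°) ≈ 0.8214.

0.8214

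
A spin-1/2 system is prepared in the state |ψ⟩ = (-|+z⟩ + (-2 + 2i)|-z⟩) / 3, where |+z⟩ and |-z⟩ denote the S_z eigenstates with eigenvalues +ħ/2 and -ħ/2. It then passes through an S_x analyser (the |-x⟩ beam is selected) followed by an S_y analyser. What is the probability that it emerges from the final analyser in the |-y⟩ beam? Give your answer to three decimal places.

0.139

First analyser (S_x): P(|-x⟩) = |⟨-x|ψ⟩|² = 5/18.
After stage 1 the state is |-x⟩; P(|-y⟩) = |⟨-y|-x⟩|² = 1/2.
Joint probability = 5/18 × 1/2 = 0.139.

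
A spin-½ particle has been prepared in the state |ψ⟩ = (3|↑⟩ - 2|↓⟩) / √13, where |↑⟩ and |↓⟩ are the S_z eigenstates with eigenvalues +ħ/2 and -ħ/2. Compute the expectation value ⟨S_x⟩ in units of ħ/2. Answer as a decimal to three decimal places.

-0.923

⟨σ_x⟩ = 2 Re(a* b)/(|a|²+|b|²) with a = 3, b = -2.
a* b = -6, so ⟨σ_x⟩ = -12/13.
⟨S_x⟩ = (ħ/2)·⟨σ_x⟩.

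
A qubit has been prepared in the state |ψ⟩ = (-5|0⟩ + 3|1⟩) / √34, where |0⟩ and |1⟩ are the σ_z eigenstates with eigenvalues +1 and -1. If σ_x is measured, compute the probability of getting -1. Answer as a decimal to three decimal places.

0.941

|-x⟩ = (|0⟩ - |1⟩)/√2, so ⟨-x|ψ⟩ = (-8) / (√2·√34).
P = |-8|² / 68 = 64/68.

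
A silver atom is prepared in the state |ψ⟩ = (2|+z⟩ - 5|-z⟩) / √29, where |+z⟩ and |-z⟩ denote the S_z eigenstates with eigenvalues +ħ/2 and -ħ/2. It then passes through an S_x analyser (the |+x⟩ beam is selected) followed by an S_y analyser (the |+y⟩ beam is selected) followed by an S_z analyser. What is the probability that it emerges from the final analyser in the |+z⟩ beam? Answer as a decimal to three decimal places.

First analyser (S_x): P(|+x⟩) = |⟨+x|ψ⟩|² = 9/58.
After stage 1 the state is |+x⟩; P(|+y⟩) = |⟨+y|+x⟩|² = 1/2.
After stage 2 the state is |+y⟩; P(|+z⟩) = |⟨+z|+y⟩|² = 1/2.
Joint probability = 9/58 × 1/2 × 1/2 = 0.039.

0.039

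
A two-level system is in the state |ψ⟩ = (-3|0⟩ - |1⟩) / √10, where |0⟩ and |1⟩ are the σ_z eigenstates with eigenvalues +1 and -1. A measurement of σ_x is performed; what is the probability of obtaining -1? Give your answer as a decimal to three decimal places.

0.200

|-x⟩ = (|0⟩ - |1⟩)/√2, so ⟨-x|ψ⟩ = (-2) / (√2·√10).
P = |-2|² / 20 = 4/20.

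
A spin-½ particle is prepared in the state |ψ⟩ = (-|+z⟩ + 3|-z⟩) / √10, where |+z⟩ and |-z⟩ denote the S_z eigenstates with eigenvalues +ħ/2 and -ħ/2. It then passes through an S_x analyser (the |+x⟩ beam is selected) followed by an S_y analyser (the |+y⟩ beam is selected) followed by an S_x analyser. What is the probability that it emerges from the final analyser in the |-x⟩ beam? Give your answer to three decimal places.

0.050

First analyser (S_x): P(|+x⟩) = |⟨+x|ψ⟩|² = 4/20.
After stage 1 the state is |+x⟩; P(|+y⟩) = |⟨+y|+x⟩|² = 1/2.
After stage 2 the state is |+y⟩; P(|-x⟩) = |⟨-x|+y⟩|² = 1/2.
Joint probability = 4/20 × 1/2 × 1/2 = 0.050.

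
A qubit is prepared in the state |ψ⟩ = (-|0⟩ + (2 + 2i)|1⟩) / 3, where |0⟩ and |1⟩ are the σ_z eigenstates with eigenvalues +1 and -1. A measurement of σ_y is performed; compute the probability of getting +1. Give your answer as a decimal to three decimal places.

|+y⟩ = (|0⟩ + i|1⟩)/√2, so ⟨+y|ψ⟩ = (1 - 2i) / (√2·3).
P = |1 - 2i|² / 18 = 5/18.

0.278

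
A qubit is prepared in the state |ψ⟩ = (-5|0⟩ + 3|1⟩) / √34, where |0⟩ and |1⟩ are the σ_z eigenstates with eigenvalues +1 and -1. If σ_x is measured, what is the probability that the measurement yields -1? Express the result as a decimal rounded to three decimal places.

|-x⟩ = (|0⟩ - |1⟩)/√2, so ⟨-x|ψ⟩ = (-8) / (√2·√34).
P = |-8|² / 68 = 64/68.

0.941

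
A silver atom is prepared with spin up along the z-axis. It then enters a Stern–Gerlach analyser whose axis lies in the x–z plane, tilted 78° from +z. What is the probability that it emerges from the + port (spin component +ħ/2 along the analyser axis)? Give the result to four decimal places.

0.6040

For spin-½, the probability of finding spin-up along an axis at angle θ to the initial spin direction is cos²(θ/2); spin-down is sin²(θ/2).
θ = 78°, so P = cos²(39°) ≈ 0.6040.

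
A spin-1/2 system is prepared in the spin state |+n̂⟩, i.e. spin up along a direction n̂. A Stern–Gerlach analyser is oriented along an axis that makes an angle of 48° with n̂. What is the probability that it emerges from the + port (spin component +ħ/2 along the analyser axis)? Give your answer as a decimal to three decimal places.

0.835

For spin-½, the probability of finding spin-up along an axis at angle θ to the initial spin direction is cos²(θ/2); spin-down is sin²(θ/2).
θ = 48°, so P = cos²(24°) ≈ 0.835.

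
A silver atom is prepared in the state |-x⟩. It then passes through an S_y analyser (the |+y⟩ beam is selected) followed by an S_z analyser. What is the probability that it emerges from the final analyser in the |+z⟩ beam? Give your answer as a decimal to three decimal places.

First analyser (S_y): from |-x⟩, P(|+y⟩) = 1/2.
After stage 1 the state is |+y⟩; P(|+z⟩) = |⟨+z|+y⟩|² = 1/2.
Joint probability = 1/2 × 1/2 = 0.250.

0.250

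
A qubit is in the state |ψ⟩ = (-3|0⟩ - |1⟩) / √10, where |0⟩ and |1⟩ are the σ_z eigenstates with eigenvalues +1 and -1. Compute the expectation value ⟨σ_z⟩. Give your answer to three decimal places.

⟨σ_z⟩ = |a|² - |b|² divided by |a|²+|b|², with a, b the |0⟩, |1⟩ amplitudes.
= (9 - 1)/10 = 8/10.

0.800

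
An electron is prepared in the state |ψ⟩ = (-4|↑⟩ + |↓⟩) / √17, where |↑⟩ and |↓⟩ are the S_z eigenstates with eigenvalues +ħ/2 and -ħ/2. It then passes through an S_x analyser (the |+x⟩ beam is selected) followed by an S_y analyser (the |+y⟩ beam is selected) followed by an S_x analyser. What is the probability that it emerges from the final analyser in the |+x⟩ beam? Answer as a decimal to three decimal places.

First analyser (S_x): P(|+x⟩) = |⟨+x|ψ⟩|² = 9/34.
After stage 1 the state is |+x⟩; P(|+y⟩) = |⟨+y|+x⟩|² = 1/2.
After stage 2 the state is |+y⟩; P(|+x⟩) = |⟨+x|+y⟩|² = 1/2.
Joint probability = 9/34 × 1/2 × 1/2 = 0.066.

0.066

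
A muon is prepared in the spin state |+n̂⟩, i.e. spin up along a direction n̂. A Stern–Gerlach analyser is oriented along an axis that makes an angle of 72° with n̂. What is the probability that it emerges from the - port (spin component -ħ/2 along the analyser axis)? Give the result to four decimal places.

For spin-½, the probability of finding spin-up along an axis at angle θ to the initial spin direction is cos²(θ/2); spin-down is sin²(θ/2).
θ = 72°, so P = sin²(36°) ≈ 0.3455.

0.3455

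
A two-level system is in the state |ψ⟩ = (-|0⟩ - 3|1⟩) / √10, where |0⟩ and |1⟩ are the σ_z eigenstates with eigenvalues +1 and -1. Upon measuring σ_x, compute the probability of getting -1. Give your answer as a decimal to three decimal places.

0.200

|-x⟩ = (|0⟩ - |1⟩)/√2, so ⟨-x|ψ⟩ = (2) / (√2·√10).
P = |2|² / 20 = 4/20.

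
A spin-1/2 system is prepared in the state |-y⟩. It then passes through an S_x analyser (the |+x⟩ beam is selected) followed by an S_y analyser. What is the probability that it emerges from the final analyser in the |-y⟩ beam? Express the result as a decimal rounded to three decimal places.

First analyser (S_x): from |-y⟩, P(|+x⟩) = 1/2.
After stage 1 the state is |+x⟩; P(|-y⟩) = |⟨-y|+x⟩|² = 1/2.
Joint probability = 1/2 × 1/2 = 0.250.

0.250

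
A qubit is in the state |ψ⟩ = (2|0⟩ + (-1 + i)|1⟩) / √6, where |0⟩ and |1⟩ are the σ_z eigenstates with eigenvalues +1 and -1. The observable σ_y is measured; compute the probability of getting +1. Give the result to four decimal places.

0.8333

|+y⟩ = (|0⟩ + i|1⟩)/√2, so ⟨+y|ψ⟩ = (3 + i) / (√2·√6).
P = |3 + i|² / 12 = 10/12.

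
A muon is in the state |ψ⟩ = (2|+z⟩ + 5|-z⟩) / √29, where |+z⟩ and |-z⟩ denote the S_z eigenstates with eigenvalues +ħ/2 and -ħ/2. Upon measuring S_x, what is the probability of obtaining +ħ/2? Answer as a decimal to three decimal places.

0.845

|+x⟩ = (|+z⟩ + |-z⟩)/√2, so ⟨+x|ψ⟩ = (7) / (√2·√29).
P = |7|² / 58 = 49/58.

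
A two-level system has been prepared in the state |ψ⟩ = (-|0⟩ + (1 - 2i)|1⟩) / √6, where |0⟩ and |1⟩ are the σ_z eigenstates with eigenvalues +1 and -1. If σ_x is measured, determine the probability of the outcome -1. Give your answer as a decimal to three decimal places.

|-x⟩ = (|0⟩ - |1⟩)/√2, so ⟨-x|ψ⟩ = (-2 + 2i) / (√2·√6).
P = |-2 + 2i|² / 12 = 8/12.

0.667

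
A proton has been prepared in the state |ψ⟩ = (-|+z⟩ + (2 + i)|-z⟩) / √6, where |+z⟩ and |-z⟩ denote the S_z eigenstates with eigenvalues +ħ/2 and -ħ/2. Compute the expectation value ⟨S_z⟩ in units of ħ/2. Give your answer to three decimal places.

⟨σ_z⟩ = |a|² - |b|² divided by |a|²+|b|², with a, b the |+z⟩, |-z⟩ amplitudes.
= (1 - 5)/6 = -4/6.
⟨S_z⟩ = (ħ/2)·⟨σ_z⟩.

-0.667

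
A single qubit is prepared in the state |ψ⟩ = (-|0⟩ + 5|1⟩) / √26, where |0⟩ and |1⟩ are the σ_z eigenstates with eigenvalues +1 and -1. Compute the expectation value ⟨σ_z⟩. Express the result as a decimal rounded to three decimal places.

-0.923

⟨σ_z⟩ = |a|² - |b|² divided by |a|²+|b|², with a, b the |0⟩, |1⟩ amplitudes.
= (1 - 25)/26 = -24/26.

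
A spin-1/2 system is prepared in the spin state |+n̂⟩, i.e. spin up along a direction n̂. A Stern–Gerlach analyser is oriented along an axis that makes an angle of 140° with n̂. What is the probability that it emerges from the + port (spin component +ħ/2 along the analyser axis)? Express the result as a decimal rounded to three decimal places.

For spin-½, the probability of finding spin-up along an axis at angle θ to the initial spin direction is cos²(θ/2); spin-down is sin²(θ/2).
θ = 140°, so P = cos²(70°) ≈ 0.117.

0.117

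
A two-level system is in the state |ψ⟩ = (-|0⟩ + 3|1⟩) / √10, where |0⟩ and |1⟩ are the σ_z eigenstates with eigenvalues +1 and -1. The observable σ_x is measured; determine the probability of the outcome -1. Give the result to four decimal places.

0.8000

|-x⟩ = (|0⟩ - |1⟩)/√2, so ⟨-x|ψ⟩ = (-4) / (√2·√10).
P = |-4|² / 20 = 16/20.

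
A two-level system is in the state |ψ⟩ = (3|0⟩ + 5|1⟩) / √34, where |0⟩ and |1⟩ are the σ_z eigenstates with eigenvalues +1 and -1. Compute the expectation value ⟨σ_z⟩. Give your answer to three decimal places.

-0.471

⟨σ_z⟩ = |a|² - |b|² divided by |a|²+|b|², with a, b the |0⟩, |1⟩ amplitudes.
= (9 - 25)/34 = -16/34.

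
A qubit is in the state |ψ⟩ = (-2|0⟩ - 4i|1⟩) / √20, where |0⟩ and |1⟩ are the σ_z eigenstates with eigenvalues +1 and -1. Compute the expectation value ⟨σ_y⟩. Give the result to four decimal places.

⟨σ_y⟩ = 2 Im(a* b)/(|a|²+|b|²) with a = -2, b = -4i.
a* b = 8i, so ⟨σ_y⟩ = 16/20.

0.8000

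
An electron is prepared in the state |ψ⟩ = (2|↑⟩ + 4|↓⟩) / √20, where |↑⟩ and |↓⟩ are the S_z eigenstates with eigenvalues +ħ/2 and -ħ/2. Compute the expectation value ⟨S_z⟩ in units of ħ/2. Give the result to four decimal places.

-0.6000

⟨σ_z⟩ = |a|² - |b|² divided by |a|²+|b|², with a, b the |↑⟩, |↓⟩ amplitudes.
= (4 - 16)/20 = -12/20.
⟨S_z⟩ = (ħ/2)·⟨σ_z⟩.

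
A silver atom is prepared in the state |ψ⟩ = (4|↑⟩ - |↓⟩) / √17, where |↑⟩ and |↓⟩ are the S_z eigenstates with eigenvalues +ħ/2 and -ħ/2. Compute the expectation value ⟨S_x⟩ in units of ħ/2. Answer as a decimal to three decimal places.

-0.471

⟨σ_x⟩ = 2 Re(a* b)/(|a|²+|b|²) with a = 4, b = -1.
a* b = -4, so ⟨σ_x⟩ = -8/17.
⟨S_x⟩ = (ħ/2)·⟨σ_x⟩.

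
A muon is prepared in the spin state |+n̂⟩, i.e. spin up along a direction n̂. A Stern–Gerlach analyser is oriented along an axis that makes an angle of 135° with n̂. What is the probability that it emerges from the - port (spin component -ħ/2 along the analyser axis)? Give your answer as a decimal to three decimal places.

For spin-½, the probability of finding spin-up along an axis at angle θ to the initial spin direction is cos²(θ/2); spin-down is sin²(θ/2).
θ = 135°, so P = sin²(67.5°) ≈ 0.854.

0.854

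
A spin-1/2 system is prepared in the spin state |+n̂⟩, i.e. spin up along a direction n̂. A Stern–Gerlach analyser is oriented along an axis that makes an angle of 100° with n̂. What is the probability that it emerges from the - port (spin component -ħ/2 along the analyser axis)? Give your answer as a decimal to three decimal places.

For spin-½, the probability of finding spin-up along an axis at angle θ to the initial spin direction is cos²(θ/2); spin-down is sin²(θ/2).
θ = 100°, so P = sin²(50°) ≈ 0.587.

0.587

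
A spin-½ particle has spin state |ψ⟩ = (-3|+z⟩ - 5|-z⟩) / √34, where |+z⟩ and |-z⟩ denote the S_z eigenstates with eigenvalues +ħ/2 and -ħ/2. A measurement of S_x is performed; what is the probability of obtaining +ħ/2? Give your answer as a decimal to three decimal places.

0.941

|+x⟩ = (|+z⟩ + |-z⟩)/√2, so ⟨+x|ψ⟩ = (-8) / (√2·√34).
P = |-8|² / 68 = 64/68.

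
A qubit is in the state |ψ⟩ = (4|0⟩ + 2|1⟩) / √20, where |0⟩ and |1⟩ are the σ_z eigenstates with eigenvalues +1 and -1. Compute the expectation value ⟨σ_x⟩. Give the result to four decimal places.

0.8000

⟨σ_x⟩ = 2 Re(a* b)/(|a|²+|b|²) with a = 4, b = 2.
a* b = 8, so ⟨σ_x⟩ = 16/20.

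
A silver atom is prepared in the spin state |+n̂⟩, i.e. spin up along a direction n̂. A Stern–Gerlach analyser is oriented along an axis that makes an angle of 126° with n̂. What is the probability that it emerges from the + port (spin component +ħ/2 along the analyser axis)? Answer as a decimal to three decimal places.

0.206

For spin-½, the probability of finding spin-up along an axis at angle θ to the initial spin direction is cos²(θ/2); spin-down is sin²(θ/2).
θ = 126°, so P = cos²(63°) ≈ 0.206.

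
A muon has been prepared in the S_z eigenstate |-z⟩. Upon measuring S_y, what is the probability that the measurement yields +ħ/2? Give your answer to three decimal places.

0.500

In the S_z basis, |-z⟩ = |-z⟩ and |+y⟩ = (|+z⟩ + i|-z⟩)/√2.
|⟨+y|-z⟩|² = 1/2.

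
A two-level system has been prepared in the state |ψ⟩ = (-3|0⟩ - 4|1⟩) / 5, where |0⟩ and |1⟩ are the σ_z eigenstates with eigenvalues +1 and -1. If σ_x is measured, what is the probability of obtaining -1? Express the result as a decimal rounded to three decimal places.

|-x⟩ = (|0⟩ - |1⟩)/√2, so ⟨-x|ψ⟩ = (1) / (√2·5).
P = |1|² / 50 = 1/50.

0.020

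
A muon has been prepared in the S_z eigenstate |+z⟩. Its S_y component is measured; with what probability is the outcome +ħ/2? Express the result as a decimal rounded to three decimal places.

0.500

In the S_z basis, |+z⟩ = |+z⟩ and |+y⟩ = (|+z⟩ + i|-z⟩)/√2.
|⟨+y|+z⟩|² = 1/2.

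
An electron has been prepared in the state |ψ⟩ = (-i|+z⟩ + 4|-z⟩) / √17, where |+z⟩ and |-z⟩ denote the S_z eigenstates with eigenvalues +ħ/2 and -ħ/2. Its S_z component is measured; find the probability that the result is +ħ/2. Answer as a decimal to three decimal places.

0.059

The +ħ/2 outcome corresponds to |+z⟩. Its amplitude in |ψ⟩ is -i/√17.
P = |-i|² / 17 = 1/17.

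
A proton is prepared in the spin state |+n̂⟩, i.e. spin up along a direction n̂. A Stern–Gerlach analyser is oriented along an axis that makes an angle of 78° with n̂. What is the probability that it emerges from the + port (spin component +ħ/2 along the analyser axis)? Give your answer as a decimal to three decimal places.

0.604

For spin-½, the probability of finding spin-up along an axis at angle θ to the initial spin direction is cos²(θ/2); spin-down is sin²(θ/2).
θ = 78°, so P = cos²(39°) ≈ 0.604.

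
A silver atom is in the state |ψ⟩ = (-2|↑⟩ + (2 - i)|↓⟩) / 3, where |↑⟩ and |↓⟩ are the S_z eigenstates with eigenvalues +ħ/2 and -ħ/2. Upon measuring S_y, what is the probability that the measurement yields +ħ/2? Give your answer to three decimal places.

0.722

|+y⟩ = (|↑⟩ + i|↓⟩)/√2, so ⟨+y|ψ⟩ = (-3 - 2i) / (√2·3).
P = |-3 - 2i|² / 18 = 13/18.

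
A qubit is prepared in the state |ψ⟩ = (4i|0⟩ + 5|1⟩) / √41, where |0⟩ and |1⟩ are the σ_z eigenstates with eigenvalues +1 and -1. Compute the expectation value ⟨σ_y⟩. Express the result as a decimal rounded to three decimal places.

⟨σ_y⟩ = 2 Im(a* b)/(|a|²+|b|²) with a = 4i, b = 5.
a* b = -20i, so ⟨σ_y⟩ = -40/41.

-0.976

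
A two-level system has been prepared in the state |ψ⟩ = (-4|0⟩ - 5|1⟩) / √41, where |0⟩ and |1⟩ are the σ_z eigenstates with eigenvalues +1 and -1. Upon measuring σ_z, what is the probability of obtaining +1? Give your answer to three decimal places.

The +1 outcome corresponds to |0⟩. Its amplitude in |ψ⟩ is -4/√41.
P = |-4|² / 41 = 16/41.

0.390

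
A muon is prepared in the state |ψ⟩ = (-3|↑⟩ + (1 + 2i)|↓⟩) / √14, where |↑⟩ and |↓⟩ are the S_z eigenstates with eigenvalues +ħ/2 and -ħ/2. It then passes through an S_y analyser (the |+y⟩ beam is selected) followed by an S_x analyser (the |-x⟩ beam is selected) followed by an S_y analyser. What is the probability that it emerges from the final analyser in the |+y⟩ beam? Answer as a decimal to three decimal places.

First analyser (S_y): P(|+y⟩) = |⟨+y|ψ⟩|² = 2/28.
After stage 1 the state is |+y⟩; P(|-x⟩) = |⟨-x|+y⟩|² = 1/2.
After stage 2 the state is |-x⟩; P(|+y⟩) = |⟨+y|-x⟩|² = 1/2.
Joint probability = 2/28 × 1/2 × 1/2 = 0.018.

0.018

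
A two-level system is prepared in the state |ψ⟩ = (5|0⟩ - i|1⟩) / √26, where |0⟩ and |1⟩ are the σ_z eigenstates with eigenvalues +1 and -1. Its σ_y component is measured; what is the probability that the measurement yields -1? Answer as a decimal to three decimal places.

0.692

|-y⟩ = (|0⟩ - i|1⟩)/√2, so ⟨-y|ψ⟩ = (6) / (√2·√26).
P = |6|² / 52 = 36/52.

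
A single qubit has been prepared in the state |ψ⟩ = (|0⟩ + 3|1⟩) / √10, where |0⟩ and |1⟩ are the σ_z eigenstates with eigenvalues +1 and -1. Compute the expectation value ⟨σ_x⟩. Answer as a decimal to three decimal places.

0.600

⟨σ_x⟩ = 2 Re(a* b)/(|a|²+|b|²) with a = 1, b = 3.
a* b = 3, so ⟨σ_x⟩ = 6/10.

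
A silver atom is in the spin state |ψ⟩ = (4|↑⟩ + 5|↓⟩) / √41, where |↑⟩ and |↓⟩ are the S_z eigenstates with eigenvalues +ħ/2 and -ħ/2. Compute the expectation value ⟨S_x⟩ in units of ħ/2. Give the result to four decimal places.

0.9756

⟨σ_x⟩ = 2 Re(a* b)/(|a|²+|b|²) with a = 4, b = 5.
a* b = 20, so ⟨σ_x⟩ = 40/41.
⟨S_x⟩ = (ħ/2)·⟨σ_x⟩.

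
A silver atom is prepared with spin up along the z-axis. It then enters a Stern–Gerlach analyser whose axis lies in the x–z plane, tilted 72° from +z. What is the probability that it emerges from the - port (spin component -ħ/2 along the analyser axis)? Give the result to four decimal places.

For spin-½, the probability of finding spin-up along an axis at angle θ to the initial spin direction is cos²(θ/2); spin-down is sin²(θ/2).
θ = 72°, so P = sin²(36°) ≈ 0.3455.

0.3455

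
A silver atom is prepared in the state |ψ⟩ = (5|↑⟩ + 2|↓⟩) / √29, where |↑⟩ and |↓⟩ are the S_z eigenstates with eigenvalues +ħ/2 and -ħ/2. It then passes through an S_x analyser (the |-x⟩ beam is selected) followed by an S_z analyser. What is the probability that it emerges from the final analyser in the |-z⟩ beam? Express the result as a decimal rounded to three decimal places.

0.078

First analyser (S_x): P(|-x⟩) = |⟨-x|ψ⟩|² = 9/58.
After stage 1 the state is |-x⟩; P(|-z⟩) = |⟨-z|-x⟩|² = 1/2.
Joint probability = 9/58 × 1/2 = 0.078.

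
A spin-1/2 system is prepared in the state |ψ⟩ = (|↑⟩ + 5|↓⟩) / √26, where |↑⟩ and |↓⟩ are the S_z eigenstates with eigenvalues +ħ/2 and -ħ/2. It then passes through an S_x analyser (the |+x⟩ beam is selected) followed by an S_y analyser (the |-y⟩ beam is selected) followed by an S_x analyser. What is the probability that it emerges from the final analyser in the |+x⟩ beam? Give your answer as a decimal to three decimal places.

0.173

First analyser (S_x): P(|+x⟩) = |⟨+x|ψ⟩|² = 36/52.
After stage 1 the state is |+x⟩; P(|-y⟩) = |⟨-y|+x⟩|² = 1/2.
After stage 2 the state is |-y⟩; P(|+x⟩) = |⟨+x|-y⟩|² = 1/2.
Joint probability = 36/52 × 1/2 × 1/2 = 0.173.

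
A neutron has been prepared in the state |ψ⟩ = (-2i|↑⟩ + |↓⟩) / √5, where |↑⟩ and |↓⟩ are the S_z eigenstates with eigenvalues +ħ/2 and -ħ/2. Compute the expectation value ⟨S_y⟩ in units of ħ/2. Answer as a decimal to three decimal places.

0.800

⟨σ_y⟩ = 2 Im(a* b)/(|a|²+|b|²) with a = -2i, b = 1.
a* b = 2i, so ⟨σ_y⟩ = 4/5.
⟨S_y⟩ = (ħ/2)·⟨σ_y⟩.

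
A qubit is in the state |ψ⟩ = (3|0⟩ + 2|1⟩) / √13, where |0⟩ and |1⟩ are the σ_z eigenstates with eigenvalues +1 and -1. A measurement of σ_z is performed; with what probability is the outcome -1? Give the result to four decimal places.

0.3077

The -1 outcome corresponds to |1⟩. Its amplitude in |ψ⟩ is 2/√13.
P = |2|² / 13 = 4/13.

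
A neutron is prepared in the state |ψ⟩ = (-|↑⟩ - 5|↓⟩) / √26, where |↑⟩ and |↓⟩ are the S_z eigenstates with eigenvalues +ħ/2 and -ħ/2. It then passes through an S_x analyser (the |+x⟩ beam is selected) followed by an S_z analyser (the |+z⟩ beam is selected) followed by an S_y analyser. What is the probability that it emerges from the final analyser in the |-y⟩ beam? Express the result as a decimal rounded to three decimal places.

First analyser (S_x): P(|+x⟩) = |⟨+x|ψ⟩|² = 36/52.
After stage 1 the state is |+x⟩; P(|+z⟩) = |⟨+z|+x⟩|² = 1/2.
After stage 2 the state is |+z⟩; P(|-y⟩) = |⟨-y|+z⟩|² = 1/2.
Joint probability = 36/52 × 1/2 × 1/2 = 0.173.

0.173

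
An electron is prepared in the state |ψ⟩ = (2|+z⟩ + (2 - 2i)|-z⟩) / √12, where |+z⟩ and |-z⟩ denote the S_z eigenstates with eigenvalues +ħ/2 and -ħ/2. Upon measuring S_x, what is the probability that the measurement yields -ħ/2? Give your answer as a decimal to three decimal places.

|-x⟩ = (|+z⟩ - |-z⟩)/√2, so ⟨-x|ψ⟩ = (2i) / (√2·√12).
P = |2i|² / 24 = 4/24.

0.167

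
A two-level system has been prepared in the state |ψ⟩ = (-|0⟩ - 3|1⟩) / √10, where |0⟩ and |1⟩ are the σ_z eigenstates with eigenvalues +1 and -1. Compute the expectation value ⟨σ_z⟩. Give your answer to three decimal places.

-0.800

⟨σ_z⟩ = |a|² - |b|² divided by |a|²+|b|², with a, b the |0⟩, |1⟩ amplitudes.
= (1 - 9)/10 = -8/10.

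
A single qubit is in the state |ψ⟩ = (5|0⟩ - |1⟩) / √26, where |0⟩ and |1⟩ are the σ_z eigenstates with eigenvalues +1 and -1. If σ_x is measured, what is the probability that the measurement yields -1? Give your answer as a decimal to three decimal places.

|-x⟩ = (|0⟩ - |1⟩)/√2, so ⟨-x|ψ⟩ = (6) / (√2·√26).
P = |6|² / 52 = 36/52.

0.692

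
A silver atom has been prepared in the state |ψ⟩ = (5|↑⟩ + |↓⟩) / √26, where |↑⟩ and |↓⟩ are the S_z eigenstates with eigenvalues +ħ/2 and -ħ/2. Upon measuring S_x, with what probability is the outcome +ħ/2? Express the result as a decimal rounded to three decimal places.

0.692

|+x⟩ = (|↑⟩ + |↓⟩)/√2, so ⟨+x|ψ⟩ = (6) / (√2·√26).
P = |6|² / 52 = 36/52.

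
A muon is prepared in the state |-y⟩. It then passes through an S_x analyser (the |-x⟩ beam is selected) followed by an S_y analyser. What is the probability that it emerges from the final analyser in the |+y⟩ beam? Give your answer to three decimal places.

0.250

First analyser (S_x): from |-y⟩, P(|-x⟩) = 1/2.
After stage 1 the state is |-x⟩; P(|+y⟩) = |⟨+y|-x⟩|² = 1/2.
Joint probability = 1/2 × 1/2 = 0.250.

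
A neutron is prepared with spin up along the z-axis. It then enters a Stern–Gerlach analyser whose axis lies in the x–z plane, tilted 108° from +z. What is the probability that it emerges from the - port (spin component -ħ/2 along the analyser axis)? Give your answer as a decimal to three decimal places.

For spin-½, the probability of finding spin-up along an axis at angle θ to the initial spin direction is cos²(θ/2); spin-down is sin²(θ/2).
θ = 108°, so P = sin²(54°) ≈ 0.655.

0.655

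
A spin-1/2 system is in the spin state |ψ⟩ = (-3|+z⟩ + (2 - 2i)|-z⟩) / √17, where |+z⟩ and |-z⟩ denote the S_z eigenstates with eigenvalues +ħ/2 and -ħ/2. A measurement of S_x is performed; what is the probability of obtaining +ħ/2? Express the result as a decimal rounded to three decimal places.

|+x⟩ = (|+z⟩ + |-z⟩)/√2, so ⟨+x|ψ⟩ = (-1 - 2i) / (√2·√17).
P = |-1 - 2i|² / 34 = 5/34.

0.147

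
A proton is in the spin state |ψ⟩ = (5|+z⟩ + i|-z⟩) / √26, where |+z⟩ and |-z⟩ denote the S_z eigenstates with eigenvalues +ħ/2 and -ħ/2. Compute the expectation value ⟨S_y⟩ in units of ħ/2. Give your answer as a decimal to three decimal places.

⟨σ_y⟩ = 2 Im(a* b)/(|a|²+|b|²) with a = 5, b = i.
a* b = 5i, so ⟨σ_y⟩ = 10/26.
⟨S_y⟩ = (ħ/2)·⟨σ_y⟩.

0.385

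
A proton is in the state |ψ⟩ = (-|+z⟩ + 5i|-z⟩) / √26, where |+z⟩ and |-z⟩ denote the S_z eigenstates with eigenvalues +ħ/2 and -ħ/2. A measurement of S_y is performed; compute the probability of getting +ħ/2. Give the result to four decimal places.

|+y⟩ = (|+z⟩ + i|-z⟩)/√2, so ⟨+y|ψ⟩ = (4) / (√2·√26).
P = |4|² / 52 = 16/52.

0.3077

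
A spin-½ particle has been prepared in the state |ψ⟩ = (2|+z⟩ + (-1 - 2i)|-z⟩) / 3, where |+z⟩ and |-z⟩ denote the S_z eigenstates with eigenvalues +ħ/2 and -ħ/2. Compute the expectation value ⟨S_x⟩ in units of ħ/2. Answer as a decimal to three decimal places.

⟨σ_x⟩ = 2 Re(a* b)/(|a|²+|b|²) with a = 2, b = (-1 - 2i).
a* b = (-2 - 4i), so ⟨σ_x⟩ = -4/9.
⟨S_x⟩ = (ħ/2)·⟨σ_x⟩.

-0.444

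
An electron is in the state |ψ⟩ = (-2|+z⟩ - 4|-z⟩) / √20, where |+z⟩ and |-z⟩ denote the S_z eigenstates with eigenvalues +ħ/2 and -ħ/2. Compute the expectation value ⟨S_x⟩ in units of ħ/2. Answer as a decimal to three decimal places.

⟨σ_x⟩ = 2 Re(a* b)/(|a|²+|b|²) with a = -2, b = -4.
a* b = 8, so ⟨σ_x⟩ = 16/20.
⟨S_x⟩ = (ħ/2)·⟨σ_x⟩.

0.800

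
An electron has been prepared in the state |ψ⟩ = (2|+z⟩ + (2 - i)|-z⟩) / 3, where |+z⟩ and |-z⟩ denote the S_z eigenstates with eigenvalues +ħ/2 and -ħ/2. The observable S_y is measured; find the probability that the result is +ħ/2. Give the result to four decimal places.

0.2778

|+y⟩ = (|+z⟩ + i|-z⟩)/√2, so ⟨+y|ψ⟩ = (1 - 2i) / (√2·3).
P = |1 - 2i|² / 18 = 5/18.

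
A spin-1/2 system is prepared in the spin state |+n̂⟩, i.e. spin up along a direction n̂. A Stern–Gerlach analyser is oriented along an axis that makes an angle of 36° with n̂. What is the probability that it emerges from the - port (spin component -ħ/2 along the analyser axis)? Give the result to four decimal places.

0.0955

For spin-½, the probability of finding spin-up along an axis at angle θ to the initial spin direction is cos²(θ/2); spin-down is sin²(θ/2).
θ = 36°, so P = sin²(18°) ≈ 0.0955.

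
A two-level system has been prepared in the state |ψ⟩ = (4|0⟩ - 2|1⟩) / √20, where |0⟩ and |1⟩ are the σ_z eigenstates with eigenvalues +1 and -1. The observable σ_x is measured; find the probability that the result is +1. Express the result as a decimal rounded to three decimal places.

|+x⟩ = (|0⟩ + |1⟩)/√2, so ⟨+x|ψ⟩ = (2) / (√2·√20).
P = |2|² / 40 = 4/40.

0.100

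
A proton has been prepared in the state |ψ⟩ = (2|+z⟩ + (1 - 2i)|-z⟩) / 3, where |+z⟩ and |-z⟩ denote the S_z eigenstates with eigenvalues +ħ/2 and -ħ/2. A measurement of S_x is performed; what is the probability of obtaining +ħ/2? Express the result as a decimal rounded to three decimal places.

|+x⟩ = (|+z⟩ + |-z⟩)/√2, so ⟨+x|ψ⟩ = (3 - 2i) / (√2·3).
P = |3 - 2i|² / 18 = 13/18.

0.722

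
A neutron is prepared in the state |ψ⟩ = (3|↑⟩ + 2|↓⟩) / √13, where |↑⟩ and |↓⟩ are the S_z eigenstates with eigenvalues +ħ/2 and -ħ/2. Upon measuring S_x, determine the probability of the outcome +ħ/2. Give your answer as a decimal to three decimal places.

|+x⟩ = (|↑⟩ + |↓⟩)/√2, so ⟨+x|ψ⟩ = (5) / (√2·√13).
P = |5|² / 26 = 25/26.

0.962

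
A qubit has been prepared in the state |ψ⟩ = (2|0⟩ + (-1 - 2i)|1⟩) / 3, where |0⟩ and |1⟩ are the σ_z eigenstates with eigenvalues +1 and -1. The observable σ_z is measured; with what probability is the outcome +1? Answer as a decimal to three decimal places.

0.444

The +1 outcome corresponds to |0⟩. Its amplitude in |ψ⟩ is 2/3.
P = |2|² / 9 = 4/9.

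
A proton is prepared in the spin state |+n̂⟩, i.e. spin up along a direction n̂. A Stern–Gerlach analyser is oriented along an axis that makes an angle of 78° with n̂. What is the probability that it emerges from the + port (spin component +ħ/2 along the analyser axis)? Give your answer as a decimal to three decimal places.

0.604

For spin-½, the probability of finding spin-up along an axis at angle θ to the initial spin direction is cos²(θ/2); spin-down is sin²(θ/2).
θ = 78°, so P = cos²(39°) ≈ 0.604.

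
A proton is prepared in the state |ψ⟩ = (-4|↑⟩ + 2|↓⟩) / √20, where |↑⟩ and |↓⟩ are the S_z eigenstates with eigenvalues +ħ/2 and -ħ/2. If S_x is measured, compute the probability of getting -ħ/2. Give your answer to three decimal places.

0.900

|-x⟩ = (|↑⟩ - |↓⟩)/√2, so ⟨-x|ψ⟩ = (-6) / (√2·√20).
P = |-6|² / 40 = 36/40.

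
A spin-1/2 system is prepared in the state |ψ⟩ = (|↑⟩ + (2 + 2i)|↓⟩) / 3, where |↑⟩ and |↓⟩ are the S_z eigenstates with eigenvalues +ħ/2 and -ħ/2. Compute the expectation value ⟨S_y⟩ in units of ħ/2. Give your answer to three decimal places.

⟨σ_y⟩ = 2 Im(a* b)/(|a|²+|b|²) with a = 1, b = (2 + 2i).
a* b = (2 + 2i), so ⟨σ_y⟩ = 4/9.
⟨S_y⟩ = (ħ/2)·⟨σ_y⟩.

0.444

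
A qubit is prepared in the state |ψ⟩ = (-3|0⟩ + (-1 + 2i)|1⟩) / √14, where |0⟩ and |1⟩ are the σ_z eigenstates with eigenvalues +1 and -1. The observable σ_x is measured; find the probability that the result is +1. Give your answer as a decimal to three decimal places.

0.714

|+x⟩ = (|0⟩ + |1⟩)/√2, so ⟨+x|ψ⟩ = (-4 + 2i) / (√2·√14).
P = |-4 + 2i|² / 28 = 20/28.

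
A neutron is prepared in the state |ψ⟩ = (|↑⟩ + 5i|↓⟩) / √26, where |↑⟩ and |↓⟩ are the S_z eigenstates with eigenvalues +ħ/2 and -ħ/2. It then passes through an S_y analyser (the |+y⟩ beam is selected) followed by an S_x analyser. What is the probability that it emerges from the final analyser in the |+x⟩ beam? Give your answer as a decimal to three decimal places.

0.346

First analyser (S_y): P(|+y⟩) = |⟨+y|ψ⟩|² = 36/52.
After stage 1 the state is |+y⟩; P(|+x⟩) = |⟨+x|+y⟩|² = 1/2.
Joint probability = 36/52 × 1/2 = 0.346.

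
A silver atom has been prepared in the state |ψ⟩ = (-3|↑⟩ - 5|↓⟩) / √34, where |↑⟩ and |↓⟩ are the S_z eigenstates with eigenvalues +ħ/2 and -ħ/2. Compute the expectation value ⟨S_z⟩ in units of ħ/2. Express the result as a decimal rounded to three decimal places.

-0.471

⟨σ_z⟩ = |a|² - |b|² divided by |a|²+|b|², with a, b the |↑⟩, |↓⟩ amplitudes.
= (9 - 25)/34 = -16/34.
⟨S_z⟩ = (ħ/2)·⟨σ_z⟩.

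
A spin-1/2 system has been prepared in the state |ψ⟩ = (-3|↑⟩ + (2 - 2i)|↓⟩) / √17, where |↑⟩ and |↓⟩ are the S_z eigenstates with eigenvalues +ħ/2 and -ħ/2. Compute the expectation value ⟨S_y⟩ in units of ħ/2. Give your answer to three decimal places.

⟨σ_y⟩ = 2 Im(a* b)/(|a|²+|b|²) with a = -3, b = (2 - 2i).
a* b = (-6 + 6i), so ⟨σ_y⟩ = 12/17.
⟨S_y⟩ = (ħ/2)·⟨σ_y⟩.

0.706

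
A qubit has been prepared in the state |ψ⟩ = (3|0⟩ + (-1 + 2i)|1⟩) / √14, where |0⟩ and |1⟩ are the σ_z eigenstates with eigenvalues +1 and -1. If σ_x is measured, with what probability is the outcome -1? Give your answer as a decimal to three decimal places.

0.714

|-x⟩ = (|0⟩ - |1⟩)/√2, so ⟨-x|ψ⟩ = (4 - 2i) / (√2·√14).
P = |4 - 2i|² / 28 = 20/28.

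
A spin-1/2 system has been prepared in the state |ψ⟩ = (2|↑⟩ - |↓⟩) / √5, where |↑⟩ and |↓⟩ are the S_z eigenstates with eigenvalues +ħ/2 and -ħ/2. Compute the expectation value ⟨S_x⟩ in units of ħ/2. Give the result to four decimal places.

-0.8000

⟨σ_x⟩ = 2 Re(a* b)/(|a|²+|b|²) with a = 2, b = -1.
a* b = -2, so ⟨σ_x⟩ = -4/5.
⟨S_x⟩ = (ħ/2)·⟨σ_x⟩.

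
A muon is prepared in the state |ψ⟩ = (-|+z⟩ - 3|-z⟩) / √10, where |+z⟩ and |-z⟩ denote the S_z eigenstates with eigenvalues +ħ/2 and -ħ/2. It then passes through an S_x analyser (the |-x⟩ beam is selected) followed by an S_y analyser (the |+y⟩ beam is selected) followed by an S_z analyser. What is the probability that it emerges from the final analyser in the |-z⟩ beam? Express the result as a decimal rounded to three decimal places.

0.050

First analyser (S_x): P(|-x⟩) = |⟨-x|ψ⟩|² = 4/20.
After stage 1 the state is |-x⟩; P(|+y⟩) = |⟨+y|-x⟩|² = 1/2.
After stage 2 the state is |+y⟩; P(|-z⟩) = |⟨-z|+y⟩|² = 1/2.
Joint probability = 4/20 × 1/2 × 1/2 = 0.050.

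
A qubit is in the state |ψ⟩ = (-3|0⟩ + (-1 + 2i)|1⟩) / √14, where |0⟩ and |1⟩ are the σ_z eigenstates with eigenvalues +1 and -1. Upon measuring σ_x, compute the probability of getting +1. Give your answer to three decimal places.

|+x⟩ = (|0⟩ + |1⟩)/√2, so ⟨+x|ψ⟩ = (-4 + 2i) / (√2·√14).
P = |-4 + 2i|² / 28 = 20/28.

0.714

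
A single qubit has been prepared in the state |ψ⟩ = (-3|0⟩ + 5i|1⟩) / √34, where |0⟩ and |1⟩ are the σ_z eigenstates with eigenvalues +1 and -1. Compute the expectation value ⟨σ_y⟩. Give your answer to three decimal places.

⟨σ_y⟩ = 2 Im(a* b)/(|a|²+|b|²) with a = -3, b = 5i.
a* b = -15i, so ⟨σ_y⟩ = -30/34.

-0.882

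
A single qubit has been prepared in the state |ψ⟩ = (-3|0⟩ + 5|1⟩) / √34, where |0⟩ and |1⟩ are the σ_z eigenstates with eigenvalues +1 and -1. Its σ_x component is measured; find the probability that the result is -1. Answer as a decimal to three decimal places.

|-x⟩ = (|0⟩ - |1⟩)/√2, so ⟨-x|ψ⟩ = (-8) / (√2·√34).
P = |-8|² / 68 = 64/68.

0.941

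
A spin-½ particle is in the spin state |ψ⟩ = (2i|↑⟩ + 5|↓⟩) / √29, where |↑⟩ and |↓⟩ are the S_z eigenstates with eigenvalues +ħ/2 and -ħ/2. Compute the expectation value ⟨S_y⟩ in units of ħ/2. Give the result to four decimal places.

-0.6897

⟨σ_y⟩ = 2 Im(a* b)/(|a|²+|b|²) with a = 2i, b = 5.
a* b = -10i, so ⟨σ_y⟩ = -20/29.
⟨S_y⟩ = (ħ/2)·⟨σ_y⟩.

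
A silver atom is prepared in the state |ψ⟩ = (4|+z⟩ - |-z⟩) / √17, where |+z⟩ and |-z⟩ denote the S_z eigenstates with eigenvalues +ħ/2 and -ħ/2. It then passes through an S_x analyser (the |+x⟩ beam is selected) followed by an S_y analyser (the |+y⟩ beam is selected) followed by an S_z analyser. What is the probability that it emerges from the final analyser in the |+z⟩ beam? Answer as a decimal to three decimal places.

0.066

First analyser (S_x): P(|+x⟩) = |⟨+x|ψ⟩|² = 9/34.
After stage 1 the state is |+x⟩; P(|+y⟩) = |⟨+y|+x⟩|² = 1/2.
After stage 2 the state is |+y⟩; P(|+z⟩) = |⟨+z|+y⟩|² = 1/2.
Joint probability = 9/34 × 1/2 × 1/2 = 0.066.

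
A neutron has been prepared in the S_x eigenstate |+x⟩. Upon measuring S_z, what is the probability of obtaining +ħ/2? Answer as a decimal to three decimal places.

In the S_z basis, |+x⟩ = (|+z⟩ + |-z⟩)/√2 and |+z⟩ = |+z⟩.
|⟨+z|+x⟩|² = 1/2.

0.500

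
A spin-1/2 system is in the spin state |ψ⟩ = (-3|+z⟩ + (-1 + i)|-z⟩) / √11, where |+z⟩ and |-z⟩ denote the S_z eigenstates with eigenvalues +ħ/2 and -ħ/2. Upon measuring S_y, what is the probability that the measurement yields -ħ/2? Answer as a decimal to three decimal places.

0.773

|-y⟩ = (|+z⟩ - i|-z⟩)/√2, so ⟨-y|ψ⟩ = (-4 - i) / (√2·√11).
P = |-4 - i|² / 22 = 17/22.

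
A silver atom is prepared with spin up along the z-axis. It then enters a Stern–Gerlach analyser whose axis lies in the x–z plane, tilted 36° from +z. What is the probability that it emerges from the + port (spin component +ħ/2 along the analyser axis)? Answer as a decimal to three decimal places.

0.905

For spin-½, the probability of finding spin-up along an axis at angle θ to the initial spin direction is cos²(θ/2); spin-down is sin²(θ/2).
θ = 36°, so P = cos²(18°) ≈ 0.905.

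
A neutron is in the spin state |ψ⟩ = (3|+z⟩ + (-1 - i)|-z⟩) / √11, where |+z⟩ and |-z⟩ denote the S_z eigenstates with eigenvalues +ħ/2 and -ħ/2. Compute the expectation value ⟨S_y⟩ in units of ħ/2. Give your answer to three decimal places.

-0.545

⟨σ_y⟩ = 2 Im(a* b)/(|a|²+|b|²) with a = 3, b = (-1 - i).
a* b = (-3 - 3i), so ⟨σ_y⟩ = -6/11.
⟨S_y⟩ = (ħ/2)·⟨σ_y⟩.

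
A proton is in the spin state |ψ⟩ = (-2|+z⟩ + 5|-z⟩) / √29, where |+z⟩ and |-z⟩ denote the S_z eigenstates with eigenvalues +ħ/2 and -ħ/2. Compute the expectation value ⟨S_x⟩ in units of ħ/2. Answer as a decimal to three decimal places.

⟨σ_x⟩ = 2 Re(a* b)/(|a|²+|b|²) with a = -2, b = 5.
a* b = -10, so ⟨σ_x⟩ = -20/29.
⟨S_x⟩ = (ħ/2)·⟨σ_x⟩.

-0.690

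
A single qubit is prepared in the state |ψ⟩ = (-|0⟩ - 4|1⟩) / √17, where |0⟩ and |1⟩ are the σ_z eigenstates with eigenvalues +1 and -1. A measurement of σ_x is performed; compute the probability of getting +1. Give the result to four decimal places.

|+x⟩ = (|0⟩ + |1⟩)/√2, so ⟨+x|ψ⟩ = (-5) / (√2·√17).
P = |-5|² / 34 = 25/34.

0.7353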